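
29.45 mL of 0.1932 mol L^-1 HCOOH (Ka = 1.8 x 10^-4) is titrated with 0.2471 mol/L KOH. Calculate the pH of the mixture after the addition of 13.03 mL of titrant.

Initial n(HCOOH) = 0.1932 x 0.02945 = 0.005690 mol.
n(KOH) added = 0.2471 x 0.01303 = 0.003220 mol, converting that many moles of HCOOH to HCOO-.
Remaining n(HCOOH) = 0.002470 mol; n(HCOO-) = 0.003220 mol.
By Henderson-Hasselbalch, pH = pKa + log([A^-]/[HA]) = 3.74 + log(0.003220/0.002470) = 3.74 + (+0.12) = 3.86.

3.86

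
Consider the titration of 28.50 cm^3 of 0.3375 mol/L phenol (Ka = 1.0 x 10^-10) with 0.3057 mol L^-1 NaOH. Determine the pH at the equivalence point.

n(C6H5OH) = 0.3375 x 0.02850 = 0.009619 mol; V(NaOH) at equivalence = 0.009619/0.3057 = 0.03146 L.
At equivalence all the acid is converted to C6H5O-; total volume = 0.02850 + 0.03146 = 0.05996 L, so [C6H5O-] = 0.009619/0.05996 = 0.1604 M.
Kb = Kw/Ka = 1.0e-14 / 1.0 x 10^-10 = 0.000100.
[OH^-] = sqrt(Kb x [C6H5O-]) = sqrt(0.000100 x 0.1604) = 0.00401 M.
pOH = 2.40, so pH = 14.00 - 2.40 = 11.60.

11.60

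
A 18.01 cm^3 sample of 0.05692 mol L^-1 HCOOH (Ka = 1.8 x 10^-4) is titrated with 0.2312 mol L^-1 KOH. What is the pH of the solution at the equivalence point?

n(HCOOH) = 0.05692 x 0.01801 = 0.001025 mol; V(KOH) at equivalence = 0.001025/0.2312 = 0.004434 L.
At equivalence all the acid is converted to HCOO-; total volume = 0.01801 + 0.004434 = 0.02244 L, so [HCOO-] = 0.001025/0.02244 = 0.04568 M.
Kb = Kw/Ka = 1.0e-14 / 1.8 x 10^-4 = 5.56e-11.
[OH^-] = sqrt(Kb x [HCOO-]) = sqrt(5.56e-11 x 0.04568) = 1.59e-6 M.
pOH = 5.80, so pH = 14.00 - 5.80 = 8.20.

8.20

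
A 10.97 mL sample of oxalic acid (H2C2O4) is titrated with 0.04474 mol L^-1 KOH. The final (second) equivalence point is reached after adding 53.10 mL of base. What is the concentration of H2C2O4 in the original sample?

0.108 M

n(KOH) = 0.04474 x 0.05310 = 0.002376 mol.
At the final (second) equivalence point, 2 mol OH^- react per mol H2C2O4, so n(H2C2O4) = 0.002376 / 2 = 0.001188 mol.
[H2C2O4] = 0.001188 / 0.01097 L = 0.108 M.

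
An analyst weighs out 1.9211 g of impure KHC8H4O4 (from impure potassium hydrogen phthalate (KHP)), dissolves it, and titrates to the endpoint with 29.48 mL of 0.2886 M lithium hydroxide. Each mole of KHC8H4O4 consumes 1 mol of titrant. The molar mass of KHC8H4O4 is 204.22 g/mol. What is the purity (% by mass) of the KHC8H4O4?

90.4%

n(LiOH) = 0.2886 x 0.02948 = 0.008508 mol.
n(KHC8H4O4) = 0.008508 / 1 = 0.008508 mol.
mass of KHC8H4O4 = 0.008508 x 204.22 = 1.737 g.
% purity = 1.737 / 1.9211 x 100 = 90.4%.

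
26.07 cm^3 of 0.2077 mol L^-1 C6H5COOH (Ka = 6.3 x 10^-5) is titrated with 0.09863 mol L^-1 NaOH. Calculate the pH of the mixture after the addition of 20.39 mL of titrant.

Initial n(C6H5COOH) = 0.2077 x 0.02607 = 0.005415 mol.
n(NaOH) added = 0.09863 x 0.02039 = 0.002011 mol, converting that many moles of C6H5COOH to C6H5COO-.
Remaining n(C6H5COOH) = 0.003404 mol; n(C6H5COO-) = 0.002011 mol.
By Henderson-Hasselbalch, pH = pKa + log([A^-]/[HA]) = 4.20 + log(0.002011/0.003404) = 4.20 + (-0.23) = 3.97.

3.97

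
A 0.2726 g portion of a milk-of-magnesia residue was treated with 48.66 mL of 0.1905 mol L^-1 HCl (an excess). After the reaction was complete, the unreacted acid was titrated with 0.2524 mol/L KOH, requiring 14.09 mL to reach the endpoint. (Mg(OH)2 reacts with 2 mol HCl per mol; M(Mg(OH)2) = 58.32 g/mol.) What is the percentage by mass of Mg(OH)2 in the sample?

Total n(HCl) added = 0.1905 x 0.04866 = 0.009270 mol.
n(KOH) used = 0.2524 x 0.01409 = 0.003556 mol, which equals the excess n(HCl).
So n(HCl) consumed by the sample = 0.009270 - 0.003556 = 0.005713 mol.
n(Mg(OH)2) = 0.005713 / 2 = 0.002857 mol.
mass Mg(OH)2 = 0.002857 x 58.32 = 0.1666 g, so %Mg(OH)2 = 0.1666/0.2726 x 100 = 61.1%.

61.1%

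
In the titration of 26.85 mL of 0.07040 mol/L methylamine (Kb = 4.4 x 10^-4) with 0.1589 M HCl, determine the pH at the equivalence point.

5.98

n(CH3NH2) = 0.07040 x 0.02685 = 0.001890 mol; V(HCl) at equivalence = 0.001890/0.1589 = 0.01190 L.
At equivalence the base is fully converted to CH3NH3+; total volume = 0.03875 L, so [CH3NH3+] = 0.001890/0.03875 = 0.04879 M.
Ka(CH3NH3+) = Kw/Kb = 1.0e-14 / 4.4 x 10^-4 = 2.27e-11.
[H^+] = sqrt(Ka x [CH3NH3+]) = sqrt(2.27e-11 x 0.04879) = 1.05e-6 M.
pH = -log(1.05e-6) = 5.98.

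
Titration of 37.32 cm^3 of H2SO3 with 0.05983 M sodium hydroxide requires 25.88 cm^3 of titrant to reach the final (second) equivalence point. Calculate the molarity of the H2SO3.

0.0207 M

n(NaOH) = 0.05983 x 0.02588 = 0.001548 mol.
At the final (second) equivalence point, 2 mol OH^- react per mol H2SO3, so n(H2SO3) = 0.001548 / 2 = 0.0007742 mol.
[H2SO3] = 0.0007742 / 0.03732 L = 0.0207 M.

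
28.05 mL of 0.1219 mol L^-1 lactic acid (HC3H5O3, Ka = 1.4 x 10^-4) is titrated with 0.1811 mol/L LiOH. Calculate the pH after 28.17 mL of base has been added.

n(acid) = 0.1219 x 0.02805 = 0.003419 mol; n(LiOH) added = 0.1811 x 0.02817 = 0.005102 mol.
Base is in excess by 0.005102 - 0.003419 = 0.001682 mol in a total volume of 0.05622 L.
[OH^-] = 0.001682/0.05622 = 0.02992 M, so pOH = 1.52 and pH = 14.00 - 1.52 = 12.48.

12.48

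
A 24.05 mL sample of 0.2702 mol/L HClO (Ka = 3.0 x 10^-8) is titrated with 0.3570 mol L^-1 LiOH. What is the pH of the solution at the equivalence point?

n(HClO) = 0.2702 x 0.02405 = 0.006498 mol; V(LiOH) at equivalence = 0.006498/0.3570 = 0.01820 L.
At equivalence all the acid is converted to ClO-; total volume = 0.02405 + 0.01820 = 0.04225 L, so [ClO-] = 0.006498/0.04225 = 0.1538 M.
Kb = Kw/Ka = 1.0e-14 / 3.0 x 10^-8 = 3.33e-7.
[OH^-] = sqrt(Kb x [ClO-]) = sqrt(3.33e-7 x 0.1538) = 0.000226 M.
pOH = 3.65, so pH = 14.00 - 3.65 = 10.35.

10.35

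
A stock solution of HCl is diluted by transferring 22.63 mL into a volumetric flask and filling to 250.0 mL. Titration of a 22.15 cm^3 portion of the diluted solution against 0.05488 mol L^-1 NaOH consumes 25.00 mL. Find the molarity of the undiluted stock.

0.684 M

n(NaOH) = 0.05488 x 0.02500 = 0.001372 mol.
n(HCl) in the aliquot = 0.001372 mol.
[diluted HCl] = 0.001372 / 0.02215 = 0.06194 M.
Dilution factor = 250.0/22.63 = 11.05, so [stock] = 0.06194 x 11.05 = 0.684 M.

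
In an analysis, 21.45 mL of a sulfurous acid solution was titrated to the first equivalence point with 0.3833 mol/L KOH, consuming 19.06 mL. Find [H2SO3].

n(KOH) = 0.3833 x 0.01906 = 0.007306 mol.
At the first equivalence point, 1 mol OH^- react per mol H2SO3, so n(H2SO3) = 0.007306 / 1 = 0.007306 mol.
[H2SO3] = 0.007306 / 0.02145 L = 0.341 M.

0.341 M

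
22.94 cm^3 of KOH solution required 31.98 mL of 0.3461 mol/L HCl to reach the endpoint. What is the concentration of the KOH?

0.482 M

n(HCl) delivered = 0.3461 x 0.03198 = 0.01107 mol.
For a 1:1 reaction, n(KOH) = 0.01107 mol.
[KOH] = 0.01107 mol / 0.02294 L = 0.482 M.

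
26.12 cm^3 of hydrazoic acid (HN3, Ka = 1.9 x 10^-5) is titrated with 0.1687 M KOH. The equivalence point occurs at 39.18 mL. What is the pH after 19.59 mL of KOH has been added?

19.59 mL is exactly half the equivalence volume (39.18/2), i.e. the half-equivalence point.
There, n(HA) = n(A^-), so pH = pKa = -log(1.9 x 10^-5) = 4.72.

4.72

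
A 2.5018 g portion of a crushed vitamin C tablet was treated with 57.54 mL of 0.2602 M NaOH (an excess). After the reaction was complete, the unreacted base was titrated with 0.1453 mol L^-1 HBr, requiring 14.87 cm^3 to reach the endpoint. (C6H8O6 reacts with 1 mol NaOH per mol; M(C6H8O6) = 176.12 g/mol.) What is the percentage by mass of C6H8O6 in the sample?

90.2%

Total n(NaOH) added = 0.2602 x 0.05754 = 0.01497 mol.
n(HBr) used = 0.1453 x 0.01487 = 0.002161 mol, which equals the excess n(NaOH).
So n(NaOH) consumed by the sample = 0.01497 - 0.002161 = 0.01281 mol.
n(C6H8O6) = 0.01281 / 1 = 0.01281 mol.
mass C6H8O6 = 0.01281 x 176.12 = 2.256 g, so %C6H8O6 = 2.256/2.5018 x 100 = 90.2%.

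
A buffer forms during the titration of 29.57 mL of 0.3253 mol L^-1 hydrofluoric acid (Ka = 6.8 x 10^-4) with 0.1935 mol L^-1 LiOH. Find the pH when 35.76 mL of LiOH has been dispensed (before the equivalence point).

3.58

Initial n(HF) = 0.3253 x 0.02957 = 0.009619 mol.
n(LiOH) added = 0.1935 x 0.03576 = 0.006920 mol, converting that many moles of HF to F-.
Remaining n(HF) = 0.002700 mol; n(F-) = 0.006920 mol.
By Henderson-Hasselbalch, pH = pKa + log([A^-]/[HA]) = 3.17 + log(0.006920/0.002700) = 3.17 + (+0.41) = 3.58.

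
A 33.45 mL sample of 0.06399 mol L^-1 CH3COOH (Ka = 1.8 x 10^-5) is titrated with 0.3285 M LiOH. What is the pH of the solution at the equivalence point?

8.74

n(CH3COOH) = 0.06399 x 0.03345 = 0.002140 mol; V(LiOH) at equivalence = 0.002140/0.3285 = 0.006516 L.
At equivalence all the acid is converted to CH3COO-; total volume = 0.03345 + 0.006516 = 0.03997 L, so [CH3COO-] = 0.002140/0.03997 = 0.05356 M.
Kb = Kw/Ka = 1.0e-14 / 1.8 x 10^-5 = 5.56e-10.
[OH^-] = sqrt(Kb x [CH3COO-]) = sqrt(5.56e-10 x 0.05356) = 5.45e-6 M.
pOH = 5.26, so pH = 14.00 - 5.26 = 8.74.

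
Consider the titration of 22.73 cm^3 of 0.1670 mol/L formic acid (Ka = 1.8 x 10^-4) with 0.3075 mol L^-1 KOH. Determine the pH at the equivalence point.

n(HCOOH) = 0.1670 x 0.02273 = 0.003796 mol; V(KOH) at equivalence = 0.003796/0.3075 = 0.01234 L.
At equivalence all the acid is converted to HCOO-; total volume = 0.02273 + 0.01234 = 0.03507 L, so [HCOO-] = 0.003796/0.03507 = 0.1082 M.
Kb = Kw/Ka = 1.0e-14 / 1.8 x 10^-4 = 5.56e-11.
[OH^-] = sqrt(Kb x [HCOO-]) = sqrt(5.56e-11 x 0.1082) = 2.45e-6 M.
pOH = 5.61, so pH = 14.00 - 5.61 = 8.39.

8.39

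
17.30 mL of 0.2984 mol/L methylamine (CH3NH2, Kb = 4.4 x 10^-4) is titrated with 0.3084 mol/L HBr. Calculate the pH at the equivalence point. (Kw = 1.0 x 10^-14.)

5.73

n(CH3NH2) = 0.2984 x 0.01730 = 0.005162 mol; V(HBr) at equivalence = 0.005162/0.3084 = 0.01674 L.
At equivalence the base is fully converted to CH3NH3+; total volume = 0.03404 L, so [CH3NH3+] = 0.005162/0.03404 = 0.1517 M.
Ka(CH3NH3+) = Kw/Kb = 1.0e-14 / 4.4 x 10^-4 = 2.27e-11.
[H^+] = sqrt(Ka x [CH3NH3+]) = sqrt(2.27e-11 x 0.1517) = 1.86e-6 M.
pH = -log(1.86e-6) = 5.73.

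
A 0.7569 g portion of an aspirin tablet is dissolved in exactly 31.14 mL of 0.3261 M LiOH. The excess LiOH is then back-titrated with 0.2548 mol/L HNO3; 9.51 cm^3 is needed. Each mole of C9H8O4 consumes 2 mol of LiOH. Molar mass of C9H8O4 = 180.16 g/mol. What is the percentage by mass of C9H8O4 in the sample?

92.0%

Total n(LiOH) added = 0.3261 x 0.03114 = 0.01015 mol.
n(HNO3) used = 0.2548 x 0.009510 = 0.002423 mol, which equals the excess n(LiOH).
So n(LiOH) consumed by the sample = 0.01015 - 0.002423 = 0.007732 mol.
n(C9H8O4) = 0.007732 / 2 = 0.003866 mol.
mass C9H8O4 = 0.003866 x 180.16 = 0.6965 g, so %C9H8O4 = 0.6965/0.7569 x 100 = 92.0%.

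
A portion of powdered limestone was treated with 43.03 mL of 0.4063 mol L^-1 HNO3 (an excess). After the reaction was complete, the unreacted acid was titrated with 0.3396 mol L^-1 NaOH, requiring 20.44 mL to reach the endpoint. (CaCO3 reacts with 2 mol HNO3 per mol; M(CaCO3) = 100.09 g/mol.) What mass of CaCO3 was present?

Total n(HNO3) added = 0.4063 x 0.04303 = 0.01748 mol.
n(NaOH) used = 0.3396 x 0.02044 = 0.006941 mol, which equals the excess n(HNO3).
So n(HNO3) consumed by the sample = 0.01748 - 0.006941 = 0.01054 mol.
n(CaCO3) = 0.01054 / 2 = 0.005271 mol.
mass = 0.005271 mol x 100.09 g/mol = 0.528 g.

0.528 g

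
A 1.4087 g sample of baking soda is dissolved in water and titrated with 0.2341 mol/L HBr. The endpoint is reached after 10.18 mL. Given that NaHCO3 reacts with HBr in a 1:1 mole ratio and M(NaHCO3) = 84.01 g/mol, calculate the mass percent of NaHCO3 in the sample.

14.2%

n(HBr) = 0.2341 x 0.01018 = 0.002383 mol.
n(NaHCO3) = 0.002383 / 1 = 0.002383 mol.
mass of NaHCO3 = 0.002383 x 84.01 = 0.2002 g.
% purity = 0.2002 / 1.4087 x 100 = 14.2%.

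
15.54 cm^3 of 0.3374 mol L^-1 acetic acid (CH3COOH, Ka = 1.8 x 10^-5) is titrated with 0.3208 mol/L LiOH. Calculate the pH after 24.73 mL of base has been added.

n(acid) = 0.3374 x 0.01554 = 0.005243 mol; n(LiOH) added = 0.3208 x 0.02473 = 0.007933 mol.
Base is in excess by 0.007933 - 0.005243 = 0.002690 mol in a total volume of 0.04027 L.
[OH^-] = 0.002690/0.04027 = 0.06680 M, so pOH = 1.18 and pH = 14.00 - 1.18 = 12.82.

12.82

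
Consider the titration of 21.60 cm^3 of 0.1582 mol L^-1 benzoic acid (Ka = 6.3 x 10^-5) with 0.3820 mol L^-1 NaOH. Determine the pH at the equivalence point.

8.62

n(C6H5COOH) = 0.1582 x 0.02160 = 0.003417 mol; V(NaOH) at equivalence = 0.003417/0.3820 = 0.008945 L.
At equivalence all the acid is converted to C6H5COO-; total volume = 0.02160 + 0.008945 = 0.03055 L, so [C6H5COO-] = 0.003417/0.03055 = 0.1119 M.
Kb = Kw/Ka = 1.0e-14 / 6.3 x 10^-5 = 1.59e-10.
[OH^-] = sqrt(Kb x [C6H5COO-]) = sqrt(1.59e-10 x 0.1119) = 4.21e-6 M.
pOH = 5.38, so pH = 14.00 - 5.38 = 8.62.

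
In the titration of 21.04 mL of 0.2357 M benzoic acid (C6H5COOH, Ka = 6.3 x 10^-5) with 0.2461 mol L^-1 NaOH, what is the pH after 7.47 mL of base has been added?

3.97

Initial n(C6H5COOH) = 0.2357 x 0.02104 = 0.004959 mol.
n(NaOH) added = 0.2461 x 0.007470 = 0.001838 mol, converting that many moles of C6H5COOH to C6H5COO-.
Remaining n(C6H5COOH) = 0.003121 mol; n(C6H5COO-) = 0.001838 mol.
By Henderson-Hasselbalch, pH = pKa + log([A^-]/[HA]) = 4.20 + log(0.001838/0.003121) = 4.20 + (-0.23) = 3.97.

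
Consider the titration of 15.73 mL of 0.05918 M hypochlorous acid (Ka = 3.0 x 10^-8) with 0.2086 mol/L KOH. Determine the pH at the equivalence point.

10.09

n(HClO) = 0.05918 x 0.01573 = 0.0009309 mol; V(KOH) at equivalence = 0.0009309/0.2086 = 0.004463 L.
At equivalence all the acid is converted to ClO-; total volume = 0.01573 + 0.004463 = 0.02019 L, so [ClO-] = 0.0009309/0.02019 = 0.04610 M.
Kb = Kw/Ka = 1.0e-14 / 3.0 x 10^-8 = 3.33e-7.
[OH^-] = sqrt(Kb x [ClO-]) = sqrt(3.33e-7 x 0.04610) = 0.000124 M.
pOH = 3.91, so pH = 14.00 - 3.91 = 10.09.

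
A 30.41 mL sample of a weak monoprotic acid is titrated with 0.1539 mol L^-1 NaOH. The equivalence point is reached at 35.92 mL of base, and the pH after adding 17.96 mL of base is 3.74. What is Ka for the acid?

1.8 x 10^-4

17.96 mL is half of the equivalence volume, so this is the half-equivalence point where [HA] = [A^-].
At half-equivalence pH = pKa, so pKa = 3.74.
Ka = 10^(-3.74) = 1.8 x 10^-4.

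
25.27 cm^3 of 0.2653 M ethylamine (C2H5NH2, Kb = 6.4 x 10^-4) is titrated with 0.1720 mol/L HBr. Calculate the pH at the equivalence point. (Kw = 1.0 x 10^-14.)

5.89

n(C2H5NH2) = 0.2653 x 0.02527 = 0.006704 mol; V(HBr) at equivalence = 0.006704/0.1720 = 0.03898 L.
At equivalence the base is fully converted to C2H5NH3+; total volume = 0.06425 L, so [C2H5NH3+] = 0.006704/0.06425 = 0.1043 M.
Ka(C2H5NH3+) = Kw/Kb = 1.0e-14 / 6.4 x 10^-4 = 1.56e-11.
[H^+] = sqrt(Ka x [C2H5NH3+]) = sqrt(1.56e-11 x 0.1043) = 1.28e-6 M.
pH = -log(1.28e-6) = 5.89.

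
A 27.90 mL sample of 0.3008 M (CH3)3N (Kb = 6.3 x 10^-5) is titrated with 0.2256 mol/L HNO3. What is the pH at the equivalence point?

n((CH3)3N) = 0.3008 x 0.02790 = 0.008392 mol; V(HNO3) at equivalence = 0.008392/0.2256 = 0.03720 L.
At equivalence the base is fully converted to (CH3)3NH+; total volume = 0.06510 L, so [(CH3)3NH+] = 0.008392/0.06510 = 0.1289 M.
Ka((CH3)3NH+) = Kw/Kb = 1.0e-14 / 6.3 x 10^-5 = 1.59e-10.
[H^+] = sqrt(Ka x [(CH3)3NH+]) = sqrt(1.59e-10 x 0.1289) = 4.52e-6 M.
pH = -log(4.52e-6) = 5.34.

5.34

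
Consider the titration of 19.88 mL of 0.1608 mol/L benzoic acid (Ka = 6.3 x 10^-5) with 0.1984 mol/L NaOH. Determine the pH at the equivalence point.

8.57

n(C6H5COOH) = 0.1608 x 0.01988 = 0.003197 mol; V(NaOH) at equivalence = 0.003197/0.1984 = 0.01611 L.
At equivalence all the acid is converted to C6H5COO-; total volume = 0.01988 + 0.01611 = 0.03599 L, so [C6H5COO-] = 0.003197/0.03599 = 0.08882 M.
Kb = Kw/Ka = 1.0e-14 / 6.3 x 10^-5 = 1.59e-10.
[OH^-] = sqrt(Kb x [C6H5COO-]) = sqrt(1.59e-10 x 0.08882) = 3.75e-6 M.
pOH = 5.43, so pH = 14.00 - 5.43 = 8.57.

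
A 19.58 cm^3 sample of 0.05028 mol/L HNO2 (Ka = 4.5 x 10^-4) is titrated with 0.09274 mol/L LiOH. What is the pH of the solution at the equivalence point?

n(HNO2) = 0.05028 x 0.01958 = 0.0009845 mol; V(LiOH) at equivalence = 0.0009845/0.09274 = 0.01062 L.
At equivalence all the acid is converted to NO2-; total volume = 0.01958 + 0.01062 = 0.03020 L, so [NO2-] = 0.0009845/0.03020 = 0.03260 M.
Kb = Kw/Ka = 1.0e-14 / 4.5 x 10^-4 = 2.22e-11.
[OH^-] = sqrt(Kb x [NO2-]) = sqrt(2.22e-11 x 0.03260) = 8.51e-7 M.
pOH = 6.07, so pH = 14.00 - 6.07 = 7.93.

7.93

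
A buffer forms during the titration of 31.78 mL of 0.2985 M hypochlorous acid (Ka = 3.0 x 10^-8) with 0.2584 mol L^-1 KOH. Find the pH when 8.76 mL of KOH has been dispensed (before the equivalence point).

Initial n(HClO) = 0.2985 x 0.03178 = 0.009486 mol.
n(KOH) added = 0.2584 x 0.008760 = 0.002264 mol, converting that many moles of HClO to ClO-.
Remaining n(HClO) = 0.007223 mol; n(ClO-) = 0.002264 mol.
By Henderson-Hasselbalch, pH = pKa + log([A^-]/[HA]) = 7.52 + log(0.002264/0.007223) = 7.52 + (-0.50) = 7.02.

7.02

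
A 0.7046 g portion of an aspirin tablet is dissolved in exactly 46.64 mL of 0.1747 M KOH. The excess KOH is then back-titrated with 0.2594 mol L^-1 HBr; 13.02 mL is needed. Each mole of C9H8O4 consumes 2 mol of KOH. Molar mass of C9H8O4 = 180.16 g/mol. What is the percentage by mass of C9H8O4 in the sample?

Total n(KOH) added = 0.1747 x 0.04664 = 0.008148 mol.
n(HBr) used = 0.2594 x 0.01302 = 0.003377 mol, which equals the excess n(KOH).
So n(KOH) consumed by the sample = 0.008148 - 0.003377 = 0.004771 mol.
n(C9H8O4) = 0.004771 / 2 = 0.002385 mol.
mass C9H8O4 = 0.002385 x 180.16 = 0.4297 g, so %C9H8O4 = 0.4297/0.7046 x 100 = 61.0%.

61.0%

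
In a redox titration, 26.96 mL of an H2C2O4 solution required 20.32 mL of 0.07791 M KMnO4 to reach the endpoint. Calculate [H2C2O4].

0.147 M

n(KMnO4) = 0.07791 x 0.02032 = 0.001583 mol.
From the balanced equation, 2 mol KMnO4 reacts with 5 mol H2C2O4, so n(H2C2O4) = 0.001583 x 5/2 = 0.003958 mol.
[H2C2O4] = 0.003958 / 0.02696 L = 0.147 M.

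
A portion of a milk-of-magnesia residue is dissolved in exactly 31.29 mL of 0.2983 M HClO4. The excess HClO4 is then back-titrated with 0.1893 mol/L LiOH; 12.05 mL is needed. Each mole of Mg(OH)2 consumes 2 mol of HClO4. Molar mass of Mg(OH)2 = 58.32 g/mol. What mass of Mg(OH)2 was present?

0.206 g

Total n(HClO4) added = 0.2983 x 0.03129 = 0.009334 mol.
n(LiOH) used = 0.1893 x 0.01205 = 0.002281 mol, which equals the excess n(HClO4).
So n(HClO4) consumed by the sample = 0.009334 - 0.002281 = 0.007053 mol.
n(Mg(OH)2) = 0.007053 / 2 = 0.003526 mol.
mass = 0.003526 mol x 58.32 g/mol = 0.206 g.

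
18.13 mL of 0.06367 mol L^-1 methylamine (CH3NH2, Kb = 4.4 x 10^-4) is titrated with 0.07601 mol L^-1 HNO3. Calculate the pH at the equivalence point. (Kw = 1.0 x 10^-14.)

n(CH3NH2) = 0.06367 x 0.01813 = 0.001154 mol; V(HNO3) at equivalence = 0.001154/0.07601 = 0.01519 L.
At equivalence the base is fully converted to CH3NH3+; total volume = 0.03332 L, so [CH3NH3+] = 0.001154/0.03332 = 0.03465 M.
Ka(CH3NH3+) = Kw/Kb = 1.0e-14 / 4.4 x 10^-4 = 2.27e-11.
[H^+] = sqrt(Ka x [CH3NH3+]) = sqrt(2.27e-11 x 0.03465) = 8.87e-7 M.
pH = -log(8.87e-7) = 6.05.

6.05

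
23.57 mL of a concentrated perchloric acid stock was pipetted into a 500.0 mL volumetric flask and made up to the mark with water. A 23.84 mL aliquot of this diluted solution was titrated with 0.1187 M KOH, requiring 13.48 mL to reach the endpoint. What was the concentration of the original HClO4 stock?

1.42 M

n(KOH) = 0.1187 x 0.01348 = 0.001600 mol.
n(HClO4) in the aliquot = 0.001600 mol.
[diluted HClO4] = 0.001600 / 0.02384 = 0.06712 M.
Dilution factor = 500.0/23.57 = 21.21, so [stock] = 0.06712 x 21.21 = 1.42 M.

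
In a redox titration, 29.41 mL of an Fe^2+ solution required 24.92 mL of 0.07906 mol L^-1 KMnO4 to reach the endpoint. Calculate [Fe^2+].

0.335 M

n(KMnO4) = 0.07906 x 0.02492 = 0.001970 mol.
From the balanced equation, 1 mol KMnO4 reacts with 5 mol Fe^2+, so n(Fe^2+) = 0.001970 x 5/1 = 0.009851 mol.
[Fe^2+] = 0.009851 / 0.02941 L = 0.335 M.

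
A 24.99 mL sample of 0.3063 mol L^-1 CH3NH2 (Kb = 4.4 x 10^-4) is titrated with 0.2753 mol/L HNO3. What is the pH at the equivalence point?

5.74

n(CH3NH2) = 0.3063 x 0.02499 = 0.007654 mol; V(HNO3) at equivalence = 0.007654/0.2753 = 0.02780 L.
At equivalence the base is fully converted to CH3NH3+; total volume = 0.05279 L, so [CH3NH3+] = 0.007654/0.05279 = 0.1450 M.
Ka(CH3NH3+) = Kw/Kb = 1.0e-14 / 4.4 x 10^-4 = 2.27e-11.
[H^+] = sqrt(Ka x [CH3NH3+]) = sqrt(2.27e-11 x 0.1450) = 1.82e-6 M.
pH = -log(1.82e-6) = 5.74.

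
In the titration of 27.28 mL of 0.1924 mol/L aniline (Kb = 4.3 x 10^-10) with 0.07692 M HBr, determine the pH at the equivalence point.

n(C6H5NH2) = 0.1924 x 0.02728 = 0.005249 mol; V(HBr) at equivalence = 0.005249/0.07692 = 0.06824 L.
At equivalence the base is fully converted to C6H5NH3+; total volume = 0.09552 L, so [C6H5NH3+] = 0.005249/0.09552 = 0.05495 M.
Ka(C6H5NH3+) = Kw/Kb = 1.0e-14 / 4.3 x 10^-10 = 2.33e-5.
[H^+] = sqrt(Ka x [C6H5NH3+]) = sqrt(2.33e-5 x 0.05495) = 0.00113 M.
pH = -log(0.00113) = 2.95.

2.95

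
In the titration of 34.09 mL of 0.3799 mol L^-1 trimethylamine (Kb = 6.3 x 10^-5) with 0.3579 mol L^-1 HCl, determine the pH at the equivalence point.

n((CH3)3N) = 0.3799 x 0.03409 = 0.01295 mol; V(HCl) at equivalence = 0.01295/0.3579 = 0.03619 L.
At equivalence the base is fully converted to (CH3)3NH+; total volume = 0.07028 L, so [(CH3)3NH+] = 0.01295/0.07028 = 0.1843 M.
Ka((CH3)3NH+) = Kw/Kb = 1.0e-14 / 6.3 x 10^-5 = 1.59e-10.
[H^+] = sqrt(Ka x [(CH3)3NH+]) = sqrt(1.59e-10 x 0.1843) = 5.41e-6 M.
pH = -log(5.41e-6) = 5.27.

5.27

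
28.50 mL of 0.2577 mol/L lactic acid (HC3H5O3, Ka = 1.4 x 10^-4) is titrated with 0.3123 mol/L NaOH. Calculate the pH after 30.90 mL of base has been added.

12.59

n(acid) = 0.2577 x 0.02850 = 0.007344 mol; n(NaOH) added = 0.3123 x 0.03090 = 0.009650 mol.
Base is in excess by 0.009650 - 0.007344 = 0.002306 mol in a total volume of 0.05940 L.
[OH^-] = 0.002306/0.05940 = 0.03882 M, so pOH = 1.41 and pH = 14.00 - 1.41 = 12.59.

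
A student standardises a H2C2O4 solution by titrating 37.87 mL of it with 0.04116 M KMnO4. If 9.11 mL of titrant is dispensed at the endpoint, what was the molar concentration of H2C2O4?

n(KMnO4) = 0.04116 x 0.009110 = 0.0003750 mol.
From the balanced equation, 2 mol KMnO4 reacts with 5 mol H2C2O4, so n(H2C2O4) = 0.0003750 x 5/2 = 0.0009374 mol.
[H2C2O4] = 0.0009374 / 0.03787 L = 0.0248 M.

0.0248 M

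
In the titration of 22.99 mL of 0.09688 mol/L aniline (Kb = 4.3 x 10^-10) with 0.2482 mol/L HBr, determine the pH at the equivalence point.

2.90

n(C6H5NH2) = 0.09688 x 0.02299 = 0.002227 mol; V(HBr) at equivalence = 0.002227/0.2482 = 0.008974 L.
At equivalence the base is fully converted to C6H5NH3+; total volume = 0.03196 L, so [C6H5NH3+] = 0.002227/0.03196 = 0.06968 M.
Ka(C6H5NH3+) = Kw/Kb = 1.0e-14 / 4.3 x 10^-10 = 2.33e-5.
[H^+] = sqrt(Ka x [C6H5NH3+]) = sqrt(2.33e-5 x 0.06968) = 0.00127 M.
pH = -log(0.00127) = 2.90.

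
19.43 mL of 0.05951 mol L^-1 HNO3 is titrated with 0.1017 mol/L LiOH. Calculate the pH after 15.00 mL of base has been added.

n(acid) = 0.05951 x 0.01943 = 0.001156 mol; n(LiOH) added = 0.1017 x 0.01500 = 0.001526 mol.
Base is in excess by 0.001526 - 0.001156 = 0.0003692 mol in a total volume of 0.03443 L.
[OH^-] = 0.0003692/0.03443 = 0.01072 M, so pOH = 1.97 and pH = 14.00 - 1.97 = 12.03.

12.03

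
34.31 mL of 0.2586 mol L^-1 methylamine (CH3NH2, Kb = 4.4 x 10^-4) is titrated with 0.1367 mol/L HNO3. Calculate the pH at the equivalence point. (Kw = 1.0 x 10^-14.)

5.85

n(CH3NH2) = 0.2586 x 0.03431 = 0.008873 mol; V(HNO3) at equivalence = 0.008873/0.1367 = 0.06491 L.
At equivalence the base is fully converted to CH3NH3+; total volume = 0.09922 L, so [CH3NH3+] = 0.008873/0.09922 = 0.08943 M.
Ka(CH3NH3+) = Kw/Kb = 1.0e-14 / 4.4 x 10^-4 = 2.27e-11.
[H^+] = sqrt(Ka x [CH3NH3+]) = sqrt(2.27e-11 x 0.08943) = 1.43e-6 M.
pH = -log(1.43e-6) = 5.85.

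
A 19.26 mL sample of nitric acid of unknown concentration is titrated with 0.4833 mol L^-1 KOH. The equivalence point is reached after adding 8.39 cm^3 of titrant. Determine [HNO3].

0.211 M

n(KOH) delivered = 0.4833 x 0.008390 = 0.004055 mol.
For a 1:1 reaction, n(HNO3) = 0.004055 mol.
[HNO3] = 0.004055 mol / 0.01926 L = 0.211 M.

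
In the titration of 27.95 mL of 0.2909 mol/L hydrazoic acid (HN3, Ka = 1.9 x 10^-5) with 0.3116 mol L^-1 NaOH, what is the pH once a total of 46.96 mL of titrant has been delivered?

12.94

n(acid) = 0.2909 x 0.02795 = 0.008131 mol; n(NaOH) added = 0.3116 x 0.04696 = 0.01463 mol.
Base is in excess by 0.01463 - 0.008131 = 0.006502 mol in a total volume of 0.07491 L.
[OH^-] = 0.006502/0.07491 = 0.08680 M, so pOH = 1.06 and pH = 14.00 - 1.06 = 12.94.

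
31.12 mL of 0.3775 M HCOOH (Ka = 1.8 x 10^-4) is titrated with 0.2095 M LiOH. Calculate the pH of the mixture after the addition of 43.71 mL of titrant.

4.29

Initial n(HCOOH) = 0.3775 x 0.03112 = 0.01175 mol.
n(LiOH) added = 0.2095 x 0.04371 = 0.009157 mol, converting that many moles of HCOOH to HCOO-.
Remaining n(HCOOH) = 0.002591 mol; n(HCOO-) = 0.009157 mol.
By Henderson-Hasselbalch, pH = pKa + log([A^-]/[HA]) = 3.74 + log(0.009157/0.002591) = 3.74 + (+0.55) = 4.29.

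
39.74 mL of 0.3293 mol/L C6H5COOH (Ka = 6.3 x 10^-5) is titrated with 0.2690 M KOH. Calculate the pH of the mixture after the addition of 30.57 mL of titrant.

4.43

Initial n(C6H5COOH) = 0.3293 x 0.03974 = 0.01309 mol.
n(KOH) added = 0.2690 x 0.03057 = 0.008223 mol, converting that many moles of C6H5COOH to C6H5COO-.
Remaining n(C6H5COOH) = 0.004863 mol; n(C6H5COO-) = 0.008223 mol.
By Henderson-Hasselbalch, pH = pKa + log([A^-]/[HA]) = 4.20 + log(0.008223/0.004863) = 4.20 + (+0.23) = 4.43.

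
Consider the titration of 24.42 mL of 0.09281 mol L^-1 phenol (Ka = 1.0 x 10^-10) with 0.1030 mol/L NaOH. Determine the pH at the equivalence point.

11.34

n(C6H5OH) = 0.09281 x 0.02442 = 0.002266 mol; V(NaOH) at equivalence = 0.002266/0.1030 = 0.02200 L.
At equivalence all the acid is converted to C6H5O-; total volume = 0.02442 + 0.02200 = 0.04642 L, so [C6H5O-] = 0.002266/0.04642 = 0.04882 M.
Kb = Kw/Ka = 1.0e-14 / 1.0 x 10^-10 = 0.000100.
[OH^-] = sqrt(Kb x [C6H5O-]) = sqrt(0.000100 x 0.04882) = 0.00221 M.
pOH = 2.66, so pH = 14.00 - 2.66 = 11.34.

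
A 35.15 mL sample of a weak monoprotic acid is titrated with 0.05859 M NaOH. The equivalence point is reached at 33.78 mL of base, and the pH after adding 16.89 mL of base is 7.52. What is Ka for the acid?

3.0 x 10^-8

16.89 mL is half of the equivalence volume, so this is the half-equivalence point where [HA] = [A^-].
At half-equivalence pH = pKa, so pKa = 7.52.
Ka = 10^(-7.52) = 3.0 x 10^-8.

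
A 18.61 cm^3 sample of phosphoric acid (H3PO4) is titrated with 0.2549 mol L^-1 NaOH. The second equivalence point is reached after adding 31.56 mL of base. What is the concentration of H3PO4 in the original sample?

n(NaOH) = 0.2549 x 0.03156 = 0.008045 mol.
At the second equivalence point, 2 mol OH^- react per mol H3PO4, so n(H3PO4) = 0.008045 / 2 = 0.004022 mol.
[H3PO4] = 0.004022 / 0.01861 L = 0.216 M.

0.216 M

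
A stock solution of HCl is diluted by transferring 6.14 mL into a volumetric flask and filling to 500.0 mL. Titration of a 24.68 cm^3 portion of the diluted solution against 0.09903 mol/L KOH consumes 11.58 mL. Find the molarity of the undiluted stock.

3.78 M

n(KOH) = 0.09903 x 0.01158 = 0.001147 mol.
n(HCl) in the aliquot = 0.001147 mol.
[diluted HCl] = 0.001147 / 0.02468 = 0.04647 M.
Dilution factor = 500.0/6.140 = 81.43, so [stock] = 0.04647 x 81.43 = 3.78 M.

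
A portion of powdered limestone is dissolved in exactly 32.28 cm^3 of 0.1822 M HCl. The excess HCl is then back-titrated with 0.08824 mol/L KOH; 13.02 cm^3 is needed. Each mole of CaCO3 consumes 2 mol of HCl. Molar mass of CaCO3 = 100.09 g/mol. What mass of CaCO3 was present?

Total n(HCl) added = 0.1822 x 0.03228 = 0.005881 mol.
n(KOH) used = 0.08824 x 0.01302 = 0.001149 mol, which equals the excess n(HCl).
So n(HCl) consumed by the sample = 0.005881 - 0.001149 = 0.004733 mol.
n(CaCO3) = 0.004733 / 2 = 0.002366 mol.
mass = 0.002366 mol x 100.09 g/mol = 0.237 g.

0.237 g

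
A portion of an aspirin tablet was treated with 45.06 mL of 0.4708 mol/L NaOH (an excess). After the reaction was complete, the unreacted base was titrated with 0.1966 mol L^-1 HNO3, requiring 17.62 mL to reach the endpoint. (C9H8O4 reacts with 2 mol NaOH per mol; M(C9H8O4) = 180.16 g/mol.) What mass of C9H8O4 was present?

1.60 g

Total n(NaOH) added = 0.4708 x 0.04506 = 0.02121 mol.
n(HNO3) used = 0.1966 x 0.01762 = 0.003464 mol, which equals the excess n(NaOH).
So n(NaOH) consumed by the sample = 0.02121 - 0.003464 = 0.01775 mol.
n(C9H8O4) = 0.01775 / 2 = 0.008875 mol.
mass = 0.008875 mol x 180.16 g/mol = 1.60 g.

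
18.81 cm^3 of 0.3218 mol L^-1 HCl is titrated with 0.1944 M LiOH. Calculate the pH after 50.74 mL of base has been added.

12.74

n(acid) = 0.3218 x 0.01881 = 0.006053 mol; n(LiOH) added = 0.1944 x 0.05074 = 0.009864 mol.
Base is in excess by 0.009864 - 0.006053 = 0.003811 mol in a total volume of 0.06955 L.
[OH^-] = 0.003811/0.06955 = 0.05479 M, so pOH = 1.26 and pH = 14.00 - 1.26 = 12.74.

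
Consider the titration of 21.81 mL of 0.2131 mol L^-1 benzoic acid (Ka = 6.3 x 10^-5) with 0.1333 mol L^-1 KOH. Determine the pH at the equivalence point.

n(C6H5COOH) = 0.2131 x 0.02181 = 0.004648 mol; V(KOH) at equivalence = 0.004648/0.1333 = 0.03487 L.
At equivalence all the acid is converted to C6H5COO-; total volume = 0.02181 + 0.03487 = 0.05668 L, so [C6H5COO-] = 0.004648/0.05668 = 0.08200 M.
Kb = Kw/Ka = 1.0e-14 / 6.3 x 10^-5 = 1.59e-10.
[OH^-] = sqrt(Kb x [C6H5COO-]) = sqrt(1.59e-10 x 0.08200) = 3.61e-6 M.
pOH = 5.44, so pH = 14.00 - 5.44 = 8.56.

8.56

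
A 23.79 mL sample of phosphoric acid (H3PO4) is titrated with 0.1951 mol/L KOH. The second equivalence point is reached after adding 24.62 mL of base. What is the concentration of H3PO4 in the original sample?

0.101 M

n(KOH) = 0.1951 x 0.02462 = 0.004803 mol.
At the second equivalence point, 2 mol OH^- react per mol H3PO4, so n(H3PO4) = 0.004803 / 2 = 0.002402 mol.
[H3PO4] = 0.002402 / 0.02379 L = 0.101 M.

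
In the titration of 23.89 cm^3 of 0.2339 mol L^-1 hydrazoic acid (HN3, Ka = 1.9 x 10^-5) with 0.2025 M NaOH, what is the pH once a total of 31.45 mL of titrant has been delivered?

12.15

n(acid) = 0.2339 x 0.02389 = 0.005588 mol; n(NaOH) added = 0.2025 x 0.03145 = 0.006369 mol.
Base is in excess by 0.006369 - 0.005588 = 0.0007808 mol in a total volume of 0.05534 L.
[OH^-] = 0.0007808/0.05534 = 0.01411 M, so pOH = 1.85 and pH = 14.00 - 1.85 = 12.15.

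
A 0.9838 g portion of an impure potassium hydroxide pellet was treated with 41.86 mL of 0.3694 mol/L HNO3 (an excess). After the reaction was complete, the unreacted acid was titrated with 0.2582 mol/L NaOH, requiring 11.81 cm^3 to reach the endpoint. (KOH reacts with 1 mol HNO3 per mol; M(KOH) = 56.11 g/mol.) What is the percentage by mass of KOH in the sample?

70.8%

Total n(HNO3) added = 0.3694 x 0.04186 = 0.01546 mol.
n(NaOH) used = 0.2582 x 0.01181 = 0.003049 mol, which equals the excess n(HNO3).
So n(HNO3) consumed by the sample = 0.01546 - 0.003049 = 0.01241 mol.
n(KOH) = 0.01241 / 1 = 0.01241 mol.
mass KOH = 0.01241 x 56.11 = 0.6965 g, so %KOH = 0.6965/0.9838 x 100 = 70.8%.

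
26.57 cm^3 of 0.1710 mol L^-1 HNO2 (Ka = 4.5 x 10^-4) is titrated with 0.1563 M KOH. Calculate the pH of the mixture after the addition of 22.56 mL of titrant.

3.89

Initial n(HNO2) = 0.1710 x 0.02657 = 0.004543 mol.
n(KOH) added = 0.1563 x 0.02256 = 0.003526 mol, converting that many moles of HNO2 to NO2-.
Remaining n(HNO2) = 0.001017 mol; n(NO2-) = 0.003526 mol.
By Henderson-Hasselbalch, pH = pKa + log([A^-]/[HA]) = 3.35 + log(0.003526/0.001017) = 3.35 + (+0.54) = 3.89.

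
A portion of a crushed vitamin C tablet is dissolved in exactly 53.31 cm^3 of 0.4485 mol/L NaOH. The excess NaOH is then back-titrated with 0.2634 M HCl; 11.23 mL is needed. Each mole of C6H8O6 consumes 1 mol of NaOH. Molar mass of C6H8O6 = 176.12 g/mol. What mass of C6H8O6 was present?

3.69 g

Total n(NaOH) added = 0.4485 x 0.05331 = 0.02391 mol.
n(HCl) used = 0.2634 x 0.01123 = 0.002958 mol, which equals the excess n(NaOH).
So n(NaOH) consumed by the sample = 0.02391 - 0.002958 = 0.02095 mol.
n(C6H8O6) = 0.02095 / 1 = 0.02095 mol.
mass = 0.02095 mol x 176.12 g/mol = 3.69 g.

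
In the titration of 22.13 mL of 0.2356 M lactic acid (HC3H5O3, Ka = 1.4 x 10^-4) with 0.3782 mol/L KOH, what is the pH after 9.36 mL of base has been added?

4.18

Initial n(HC3H5O3) = 0.2356 x 0.02213 = 0.005214 mol.
n(KOH) added = 0.3782 x 0.009360 = 0.003540 mol, converting that many moles of HC3H5O3 to C3H5O3-.
Remaining n(HC3H5O3) = 0.001674 mol; n(C3H5O3-) = 0.003540 mol.
By Henderson-Hasselbalch, pH = pKa + log([A^-]/[HA]) = 3.85 + log(0.003540/0.001674) = 3.85 + (+0.33) = 4.18.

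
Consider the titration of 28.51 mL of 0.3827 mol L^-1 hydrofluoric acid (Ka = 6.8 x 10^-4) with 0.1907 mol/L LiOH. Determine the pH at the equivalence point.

n(HF) = 0.3827 x 0.02851 = 0.01091 mol; V(LiOH) at equivalence = 0.01091/0.1907 = 0.05721 L.
At equivalence all the acid is converted to F-; total volume = 0.02851 + 0.05721 = 0.08572 L, so [F-] = 0.01091/0.08572 = 0.1273 M.
Kb = Kw/Ka = 1.0e-14 / 6.8 x 10^-4 = 1.47e-11.
[OH^-] = sqrt(Kb x [F-]) = sqrt(1.47e-11 x 0.1273) = 1.37e-6 M.
pOH = 5.86, so pH = 14.00 - 5.86 = 8.14.

8.14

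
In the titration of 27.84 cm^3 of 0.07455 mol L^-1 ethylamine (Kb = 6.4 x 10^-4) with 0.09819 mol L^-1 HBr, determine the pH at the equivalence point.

n(C2H5NH2) = 0.07455 x 0.02784 = 0.002075 mol; V(HBr) at equivalence = 0.002075/0.09819 = 0.02114 L.
At equivalence the base is fully converted to C2H5NH3+; total volume = 0.04898 L, so [C2H5NH3+] = 0.002075/0.04898 = 0.04238 M.
Ka(C2H5NH3+) = Kw/Kb = 1.0e-14 / 6.4 x 10^-4 = 1.56e-11.
[H^+] = sqrt(Ka x [C2H5NH3+]) = sqrt(1.56e-11 x 0.04238) = 8.14e-7 M.
pH = -log(8.14e-7) = 6.09.

6.09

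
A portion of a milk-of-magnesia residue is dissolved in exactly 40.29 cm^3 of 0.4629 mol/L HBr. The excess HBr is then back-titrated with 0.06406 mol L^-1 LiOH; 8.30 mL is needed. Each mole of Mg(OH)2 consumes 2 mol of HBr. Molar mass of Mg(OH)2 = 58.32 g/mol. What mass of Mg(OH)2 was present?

0.528 g

Total n(HBr) added = 0.4629 x 0.04029 = 0.01865 mol.
n(LiOH) used = 0.06406 x 0.008300 = 0.0005317 mol, which equals the excess n(HBr).
So n(HBr) consumed by the sample = 0.01865 - 0.0005317 = 0.01812 mol.
n(Mg(OH)2) = 0.01812 / 2 = 0.009059 mol.
mass = 0.009059 mol x 58.32 g/mol = 0.528 g.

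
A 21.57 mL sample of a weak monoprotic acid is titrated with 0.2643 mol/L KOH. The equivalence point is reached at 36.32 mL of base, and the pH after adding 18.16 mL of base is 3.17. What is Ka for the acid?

6.8 x 10^-4

18.16 mL is half of the equivalence volume, so this is the half-equivalence point where [HA] = [A^-].
At half-equivalence pH = pKa, so pKa = 3.17.
Ka = 10^(-3.17) = 6.8 x 10^-4.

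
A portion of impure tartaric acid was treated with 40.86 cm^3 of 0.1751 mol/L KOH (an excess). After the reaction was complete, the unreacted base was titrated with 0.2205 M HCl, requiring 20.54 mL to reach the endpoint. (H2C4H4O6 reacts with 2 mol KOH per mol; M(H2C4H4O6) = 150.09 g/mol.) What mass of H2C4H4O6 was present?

0.197 g

Total n(KOH) added = 0.1751 x 0.04086 = 0.007155 mol.
n(HCl) used = 0.2205 x 0.02054 = 0.004529 mol, which equals the excess n(KOH).
So n(KOH) consumed by the sample = 0.007155 - 0.004529 = 0.002626 mol.
n(H2C4H4O6) = 0.002626 / 2 = 0.001313 mol.
mass = 0.001313 mol x 150.09 g/mol = 0.197 g.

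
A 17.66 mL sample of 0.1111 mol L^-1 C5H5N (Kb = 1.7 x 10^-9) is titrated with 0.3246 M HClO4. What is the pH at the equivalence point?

n(C5H5N) = 0.1111 x 0.01766 = 0.001962 mol; V(HClO4) at equivalence = 0.001962/0.3246 = 0.006044 L.
At equivalence the base is fully converted to C5H5NH+; total volume = 0.02370 L, so [C5H5NH+] = 0.001962/0.02370 = 0.08277 M.
Ka(C5H5NH+) = Kw/Kb = 1.0e-14 / 1.7 x 10^-9 = 5.88e-6.
[H^+] = sqrt(Ka x [C5H5NH+]) = sqrt(5.88e-6 x 0.08277) = 0.000698 M.
pH = -log(0.000698) = 3.16.

3.16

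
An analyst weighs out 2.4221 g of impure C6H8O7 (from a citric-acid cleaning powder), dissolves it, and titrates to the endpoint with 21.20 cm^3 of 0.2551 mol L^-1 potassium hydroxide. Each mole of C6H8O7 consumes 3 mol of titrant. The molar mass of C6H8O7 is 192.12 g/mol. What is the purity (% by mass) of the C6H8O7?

n(KOH) = 0.2551 x 0.02120 = 0.005408 mol.
n(C6H8O7) = 0.005408 / 3 = 0.001803 mol.
mass of C6H8O7 = 0.001803 x 192.12 = 0.3463 g.
% purity = 0.3463 / 2.4221 x 100 = 14.3%.

14.3%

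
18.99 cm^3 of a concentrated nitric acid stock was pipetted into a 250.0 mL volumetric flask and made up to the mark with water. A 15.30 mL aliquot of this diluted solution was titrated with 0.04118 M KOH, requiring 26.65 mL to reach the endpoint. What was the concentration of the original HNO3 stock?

0.944 M

n(KOH) = 0.04118 x 0.02665 = 0.001097 mol.
n(HNO3) in the aliquot = 0.001097 mol.
[diluted HNO3] = 0.001097 / 0.01530 = 0.07173 M.
Dilution factor = 250.0/18.99 = 13.16, so [stock] = 0.07173 x 13.16 = 0.944 M.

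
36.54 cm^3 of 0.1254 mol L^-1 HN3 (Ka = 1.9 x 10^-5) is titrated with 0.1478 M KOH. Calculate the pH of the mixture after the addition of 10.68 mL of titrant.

Initial n(HN3) = 0.1254 x 0.03654 = 0.004582 mol.
n(KOH) added = 0.1478 x 0.01068 = 0.001579 mol, converting that many moles of HN3 to N3-.
Remaining n(HN3) = 0.003004 mol; n(N3-) = 0.001579 mol.
By Henderson-Hasselbalch, pH = pKa + log([A^-]/[HA]) = 4.72 + log(0.001579/0.003004) = 4.72 + (-0.28) = 4.44.

4.44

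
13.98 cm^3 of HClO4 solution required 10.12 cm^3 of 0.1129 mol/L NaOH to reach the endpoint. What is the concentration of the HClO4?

0.0817 M

n(NaOH) delivered = 0.1129 x 0.01012 = 0.001143 mol.
For a 1:1 reaction, n(HClO4) = 0.001143 mol.
[HClO4] = 0.001143 mol / 0.01398 L = 0.0817 M.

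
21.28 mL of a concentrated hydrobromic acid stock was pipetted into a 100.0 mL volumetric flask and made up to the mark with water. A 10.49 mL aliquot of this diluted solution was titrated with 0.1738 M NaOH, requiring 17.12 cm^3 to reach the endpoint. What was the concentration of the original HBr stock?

1.33 M

n(NaOH) = 0.1738 x 0.01712 = 0.002975 mol.
n(HBr) in the aliquot = 0.002975 mol.
[diluted HBr] = 0.002975 / 0.01049 = 0.2836 M.
Dilution factor = 100.0/21.28 = 4.699, so [stock] = 0.2836 x 4.699 = 1.33 M.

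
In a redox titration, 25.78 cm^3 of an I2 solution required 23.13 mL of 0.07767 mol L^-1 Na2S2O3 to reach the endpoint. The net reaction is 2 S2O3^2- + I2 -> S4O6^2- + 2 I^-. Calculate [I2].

n(Na2S2O3) = 0.07767 x 0.02313 = 0.001797 mol.
From the balanced equation, 2 mol Na2S2O3 reacts with 1 mol I2, so n(I2) = 0.001797 x 1/2 = 0.0008983 mol.
[I2] = 0.0008983 / 0.02578 L = 0.0348 M.

0.0348 M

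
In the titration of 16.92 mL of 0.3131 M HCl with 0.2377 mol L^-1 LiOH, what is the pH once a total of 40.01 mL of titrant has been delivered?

12.87

n(acid) = 0.3131 x 0.01692 = 0.005298 mol; n(LiOH) added = 0.2377 x 0.04001 = 0.009510 mol.
Base is in excess by 0.009510 - 0.005298 = 0.004213 mol in a total volume of 0.05693 L.
[OH^-] = 0.004213/0.05693 = 0.07400 M, so pOH = 1.13 and pH = 14.00 - 1.13 = 12.87.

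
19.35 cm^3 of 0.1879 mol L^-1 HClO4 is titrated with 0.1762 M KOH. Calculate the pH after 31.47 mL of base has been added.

n(acid) = 0.1879 x 0.01935 = 0.003636 mol; n(KOH) added = 0.1762 x 0.03147 = 0.005545 mol.
Base is in excess by 0.005545 - 0.003636 = 0.001909 mol in a total volume of 0.05082 L.
[OH^-] = 0.001909/0.05082 = 0.03757 M, so pOH = 1.43 and pH = 14.00 - 1.43 = 12.57.

12.57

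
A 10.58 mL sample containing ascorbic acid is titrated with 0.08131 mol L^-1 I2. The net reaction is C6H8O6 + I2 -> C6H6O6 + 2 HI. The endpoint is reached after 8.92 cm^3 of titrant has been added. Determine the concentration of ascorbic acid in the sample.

0.0686 M

n(I2) = 0.08131 x 0.008920 = 0.0007253 mol.
From the balanced equation, 1 mol I2 reacts with 1 mol ascorbic acid, so n(ascorbic acid) = 0.0007253 x 1/1 = 0.0007253 mol.
[ascorbic acid] = 0.0007253 / 0.01058 L = 0.0686 M.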